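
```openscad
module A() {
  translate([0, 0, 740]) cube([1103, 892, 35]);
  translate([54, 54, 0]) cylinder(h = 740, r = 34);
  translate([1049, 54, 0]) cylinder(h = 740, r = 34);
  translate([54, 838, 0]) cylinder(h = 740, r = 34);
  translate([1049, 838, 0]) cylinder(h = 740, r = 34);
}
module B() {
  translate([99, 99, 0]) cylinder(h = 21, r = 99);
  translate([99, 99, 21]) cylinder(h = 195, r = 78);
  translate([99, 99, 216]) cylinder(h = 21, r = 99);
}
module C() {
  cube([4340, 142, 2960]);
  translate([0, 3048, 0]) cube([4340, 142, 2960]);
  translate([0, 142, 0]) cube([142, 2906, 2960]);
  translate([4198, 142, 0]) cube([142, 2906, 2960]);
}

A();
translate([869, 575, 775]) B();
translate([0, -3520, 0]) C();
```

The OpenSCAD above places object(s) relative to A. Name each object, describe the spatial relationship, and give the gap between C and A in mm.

The house frame's nearest face is 330 mm from the table's −y face.

A is a table. B is a spool. C is a house frame. The spool is on top of the table. The house frame is on the floor beside the table on its −y side. The gap between the house frame and the table is 330 mm.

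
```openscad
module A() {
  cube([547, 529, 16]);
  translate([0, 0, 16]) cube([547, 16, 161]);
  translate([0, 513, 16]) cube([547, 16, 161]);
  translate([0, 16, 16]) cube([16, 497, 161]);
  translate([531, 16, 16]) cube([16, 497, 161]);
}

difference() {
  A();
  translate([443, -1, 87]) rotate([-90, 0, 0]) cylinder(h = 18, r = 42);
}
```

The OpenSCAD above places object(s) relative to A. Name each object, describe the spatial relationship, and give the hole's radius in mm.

A is an open box. The open box has a circular hole through its front wall. The hole's radius is 42 mm.

The subtracted cylinder has r = 42 mm.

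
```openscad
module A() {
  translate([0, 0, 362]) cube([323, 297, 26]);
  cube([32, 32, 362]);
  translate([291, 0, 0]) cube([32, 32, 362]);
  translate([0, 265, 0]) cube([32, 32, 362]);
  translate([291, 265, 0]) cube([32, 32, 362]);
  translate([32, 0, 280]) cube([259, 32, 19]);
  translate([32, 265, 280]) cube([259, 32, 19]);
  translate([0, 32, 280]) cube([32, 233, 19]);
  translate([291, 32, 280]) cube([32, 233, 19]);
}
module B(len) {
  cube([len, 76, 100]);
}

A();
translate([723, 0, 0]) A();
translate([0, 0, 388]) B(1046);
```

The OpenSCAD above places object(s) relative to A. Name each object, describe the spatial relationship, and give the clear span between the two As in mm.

Second stool starts at x = 723; first ends at x = 323; clear span = 723 − 323 = 400 mm.

A is a stool. B is a beam. A beam spans the tops of two stools. The clear span between the two stools is 400 mm.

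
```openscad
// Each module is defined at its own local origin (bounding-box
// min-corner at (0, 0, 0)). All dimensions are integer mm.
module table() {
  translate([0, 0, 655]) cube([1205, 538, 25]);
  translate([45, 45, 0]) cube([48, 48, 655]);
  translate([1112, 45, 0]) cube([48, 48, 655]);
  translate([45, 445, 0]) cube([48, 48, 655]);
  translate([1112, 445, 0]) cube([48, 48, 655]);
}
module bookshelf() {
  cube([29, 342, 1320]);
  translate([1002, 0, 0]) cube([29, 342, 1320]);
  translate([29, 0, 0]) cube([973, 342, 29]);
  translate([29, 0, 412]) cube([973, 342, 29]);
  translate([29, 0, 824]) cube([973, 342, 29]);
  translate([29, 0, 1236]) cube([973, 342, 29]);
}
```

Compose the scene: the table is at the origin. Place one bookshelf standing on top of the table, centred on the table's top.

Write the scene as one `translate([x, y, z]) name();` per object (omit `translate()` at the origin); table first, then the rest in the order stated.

table();
translate([87, 98, 680]) bookshelf();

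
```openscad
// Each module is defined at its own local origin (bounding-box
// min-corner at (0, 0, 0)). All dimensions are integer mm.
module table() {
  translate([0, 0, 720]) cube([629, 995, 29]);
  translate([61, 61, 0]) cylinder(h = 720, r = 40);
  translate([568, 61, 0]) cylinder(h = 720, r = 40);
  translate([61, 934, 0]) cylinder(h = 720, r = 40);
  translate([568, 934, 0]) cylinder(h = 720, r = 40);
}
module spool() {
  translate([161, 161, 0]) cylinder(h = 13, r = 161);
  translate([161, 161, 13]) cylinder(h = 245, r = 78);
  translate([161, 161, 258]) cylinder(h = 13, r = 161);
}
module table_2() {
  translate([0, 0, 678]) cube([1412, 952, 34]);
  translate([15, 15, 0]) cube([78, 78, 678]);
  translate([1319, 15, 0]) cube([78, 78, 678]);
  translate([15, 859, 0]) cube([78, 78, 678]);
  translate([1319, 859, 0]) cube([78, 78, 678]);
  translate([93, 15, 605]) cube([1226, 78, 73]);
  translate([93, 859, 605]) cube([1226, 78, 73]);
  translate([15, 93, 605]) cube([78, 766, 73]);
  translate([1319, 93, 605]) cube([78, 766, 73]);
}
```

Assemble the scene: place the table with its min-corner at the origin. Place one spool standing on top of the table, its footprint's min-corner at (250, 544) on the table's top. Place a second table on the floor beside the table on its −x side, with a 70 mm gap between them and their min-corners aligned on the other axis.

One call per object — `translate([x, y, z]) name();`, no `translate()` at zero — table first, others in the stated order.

table();
translate([250, 544, 749]) spool();
translate([-1482, 0, 0]) table_2();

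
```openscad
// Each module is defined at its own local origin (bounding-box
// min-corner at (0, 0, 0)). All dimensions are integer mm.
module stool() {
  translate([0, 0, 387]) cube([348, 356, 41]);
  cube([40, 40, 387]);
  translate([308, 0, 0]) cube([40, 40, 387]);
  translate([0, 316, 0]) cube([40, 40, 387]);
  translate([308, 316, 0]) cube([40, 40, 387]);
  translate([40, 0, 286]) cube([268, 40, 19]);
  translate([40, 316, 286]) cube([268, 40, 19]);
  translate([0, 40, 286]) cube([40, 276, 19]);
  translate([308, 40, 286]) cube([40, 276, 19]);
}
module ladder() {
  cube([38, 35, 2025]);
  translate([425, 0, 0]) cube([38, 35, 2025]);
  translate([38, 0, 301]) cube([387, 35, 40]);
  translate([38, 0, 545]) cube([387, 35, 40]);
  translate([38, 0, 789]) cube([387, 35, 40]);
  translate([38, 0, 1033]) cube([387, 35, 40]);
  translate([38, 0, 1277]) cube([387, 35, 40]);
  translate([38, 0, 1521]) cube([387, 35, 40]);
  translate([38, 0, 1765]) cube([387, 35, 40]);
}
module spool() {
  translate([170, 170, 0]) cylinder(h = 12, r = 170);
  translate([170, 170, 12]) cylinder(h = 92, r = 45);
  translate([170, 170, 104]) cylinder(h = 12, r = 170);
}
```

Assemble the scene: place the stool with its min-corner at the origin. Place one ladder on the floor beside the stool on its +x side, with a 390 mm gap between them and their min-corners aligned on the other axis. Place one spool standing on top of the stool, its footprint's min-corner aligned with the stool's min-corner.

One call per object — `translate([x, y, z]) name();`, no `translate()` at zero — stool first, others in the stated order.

stool();
translate([738, 0, 0]) ladder();
translate([0, 0, 428]) spool();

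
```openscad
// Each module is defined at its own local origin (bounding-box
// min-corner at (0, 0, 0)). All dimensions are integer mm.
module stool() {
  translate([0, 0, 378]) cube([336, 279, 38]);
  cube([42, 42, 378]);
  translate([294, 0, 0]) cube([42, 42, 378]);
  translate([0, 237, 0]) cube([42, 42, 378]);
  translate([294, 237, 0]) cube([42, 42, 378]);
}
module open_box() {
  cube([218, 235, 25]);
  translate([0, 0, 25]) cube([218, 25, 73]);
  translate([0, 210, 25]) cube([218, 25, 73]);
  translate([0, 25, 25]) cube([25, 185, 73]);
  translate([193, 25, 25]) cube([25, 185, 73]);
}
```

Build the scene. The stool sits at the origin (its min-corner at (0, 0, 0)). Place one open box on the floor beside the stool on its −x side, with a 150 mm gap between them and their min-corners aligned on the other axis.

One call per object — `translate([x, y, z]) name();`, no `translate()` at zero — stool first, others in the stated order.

stool();
translate([-368, 0, 0]) open_box();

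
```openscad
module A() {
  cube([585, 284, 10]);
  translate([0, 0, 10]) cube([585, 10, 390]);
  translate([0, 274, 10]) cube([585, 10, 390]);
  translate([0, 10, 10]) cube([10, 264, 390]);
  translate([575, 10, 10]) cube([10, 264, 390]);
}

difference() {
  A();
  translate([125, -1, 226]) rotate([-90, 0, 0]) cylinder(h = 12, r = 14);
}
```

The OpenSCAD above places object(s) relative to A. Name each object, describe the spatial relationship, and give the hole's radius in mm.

The subtracted cylinder has r = 14 mm.

A is an open box. The open box has a circular hole through its front wall. The hole's radius is 14 mm.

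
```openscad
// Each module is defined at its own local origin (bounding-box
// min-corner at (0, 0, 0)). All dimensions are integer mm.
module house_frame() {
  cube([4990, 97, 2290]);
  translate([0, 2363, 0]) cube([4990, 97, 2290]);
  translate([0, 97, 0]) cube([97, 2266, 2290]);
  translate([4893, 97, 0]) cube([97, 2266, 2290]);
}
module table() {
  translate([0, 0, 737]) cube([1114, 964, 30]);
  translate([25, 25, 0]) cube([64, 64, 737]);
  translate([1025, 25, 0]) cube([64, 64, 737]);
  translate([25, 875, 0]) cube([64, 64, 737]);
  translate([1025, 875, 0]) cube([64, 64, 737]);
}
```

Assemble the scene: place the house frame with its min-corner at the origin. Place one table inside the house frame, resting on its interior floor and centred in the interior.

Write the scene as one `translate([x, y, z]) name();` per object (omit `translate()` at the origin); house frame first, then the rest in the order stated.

house_frame();
translate([1938, 748, 0]) table();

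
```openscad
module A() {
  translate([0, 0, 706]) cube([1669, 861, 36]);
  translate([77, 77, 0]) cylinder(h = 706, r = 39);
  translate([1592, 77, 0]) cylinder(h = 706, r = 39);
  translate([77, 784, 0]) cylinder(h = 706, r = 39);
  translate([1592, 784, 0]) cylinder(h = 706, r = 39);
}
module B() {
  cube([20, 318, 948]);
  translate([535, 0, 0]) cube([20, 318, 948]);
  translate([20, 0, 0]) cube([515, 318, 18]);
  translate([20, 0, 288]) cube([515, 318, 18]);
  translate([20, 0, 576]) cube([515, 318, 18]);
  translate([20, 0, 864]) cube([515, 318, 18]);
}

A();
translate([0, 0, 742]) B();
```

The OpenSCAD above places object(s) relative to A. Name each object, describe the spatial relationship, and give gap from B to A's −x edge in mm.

A is a table. B is a bookshelf. The bookshelf is on top of the table. The gap from the bookshelf to the table's −x edge is 0 mm.

The bookshelf's min-x is at 0; the table's min-x is 0; gap = 0 mm.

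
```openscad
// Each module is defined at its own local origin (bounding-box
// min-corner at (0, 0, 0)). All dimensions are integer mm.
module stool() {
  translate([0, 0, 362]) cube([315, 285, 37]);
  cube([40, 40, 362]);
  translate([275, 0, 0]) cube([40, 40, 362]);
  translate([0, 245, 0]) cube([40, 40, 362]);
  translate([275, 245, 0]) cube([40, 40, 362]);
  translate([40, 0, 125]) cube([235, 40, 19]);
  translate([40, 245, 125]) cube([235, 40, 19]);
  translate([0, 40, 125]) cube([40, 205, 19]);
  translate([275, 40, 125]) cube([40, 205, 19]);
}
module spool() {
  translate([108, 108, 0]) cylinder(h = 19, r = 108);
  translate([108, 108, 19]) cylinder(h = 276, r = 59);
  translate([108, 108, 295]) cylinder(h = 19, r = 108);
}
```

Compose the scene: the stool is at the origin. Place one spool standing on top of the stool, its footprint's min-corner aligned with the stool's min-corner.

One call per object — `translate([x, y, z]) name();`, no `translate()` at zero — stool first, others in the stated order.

stool();
translate([0, 0, 399]) spool();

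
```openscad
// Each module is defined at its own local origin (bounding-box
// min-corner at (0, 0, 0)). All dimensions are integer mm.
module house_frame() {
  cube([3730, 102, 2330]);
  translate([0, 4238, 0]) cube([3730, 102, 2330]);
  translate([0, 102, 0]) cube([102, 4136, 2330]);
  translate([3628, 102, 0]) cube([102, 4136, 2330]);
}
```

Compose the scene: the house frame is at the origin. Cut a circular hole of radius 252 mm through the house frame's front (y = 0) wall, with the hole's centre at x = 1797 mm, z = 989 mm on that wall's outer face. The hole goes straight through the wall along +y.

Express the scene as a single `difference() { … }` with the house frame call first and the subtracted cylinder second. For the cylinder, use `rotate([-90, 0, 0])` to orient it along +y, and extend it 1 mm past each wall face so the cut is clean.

difference() {
  house_frame();
  translate([1797, -1, 989]) rotate([-90, 0, 0]) cylinder(h = 104, r = 252);
}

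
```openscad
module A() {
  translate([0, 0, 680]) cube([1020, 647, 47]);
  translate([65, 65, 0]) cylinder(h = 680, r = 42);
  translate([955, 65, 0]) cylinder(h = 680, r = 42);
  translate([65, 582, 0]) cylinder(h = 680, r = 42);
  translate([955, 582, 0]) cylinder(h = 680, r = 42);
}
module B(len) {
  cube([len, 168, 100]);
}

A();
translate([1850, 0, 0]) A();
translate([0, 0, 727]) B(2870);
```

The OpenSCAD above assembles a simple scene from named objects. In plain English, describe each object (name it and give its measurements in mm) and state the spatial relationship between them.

A is a table with a 1020×647 mm rectangular top, 47 mm thick, top surface at z = 727 mm, supported by four round legs of 84 mm diameter, each leg's bounding box inset 23 mm from the nearest pair of top edges, running from the floor.

B is a rectangular beam 2870 mm long (x), 168 mm deep (y), 100 mm thick (z).

The beam spans the tops of two tables placed 830 mm apart, resting at z = 727 mm.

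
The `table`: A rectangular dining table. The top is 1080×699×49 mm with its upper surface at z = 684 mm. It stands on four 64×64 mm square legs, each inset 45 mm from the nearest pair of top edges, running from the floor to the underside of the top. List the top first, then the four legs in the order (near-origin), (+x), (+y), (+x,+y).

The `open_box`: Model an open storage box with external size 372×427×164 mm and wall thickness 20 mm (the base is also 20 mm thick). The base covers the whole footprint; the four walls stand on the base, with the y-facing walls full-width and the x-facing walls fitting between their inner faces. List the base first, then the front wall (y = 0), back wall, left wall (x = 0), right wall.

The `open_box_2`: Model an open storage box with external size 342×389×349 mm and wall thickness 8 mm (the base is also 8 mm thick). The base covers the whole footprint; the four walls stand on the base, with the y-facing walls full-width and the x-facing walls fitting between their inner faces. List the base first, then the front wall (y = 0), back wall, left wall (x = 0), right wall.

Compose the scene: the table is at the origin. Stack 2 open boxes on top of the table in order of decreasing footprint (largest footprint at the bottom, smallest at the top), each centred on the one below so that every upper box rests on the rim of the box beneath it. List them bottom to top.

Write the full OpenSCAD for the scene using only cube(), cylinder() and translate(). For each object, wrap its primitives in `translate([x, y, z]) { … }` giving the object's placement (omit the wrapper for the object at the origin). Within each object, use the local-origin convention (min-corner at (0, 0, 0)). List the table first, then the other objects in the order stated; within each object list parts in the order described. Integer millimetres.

translate([0, 0, 635]) cube([1080, 699, 49]);
translate([45, 45, 0]) cube([64, 64, 635]);
translate([971, 45, 0]) cube([64, 64, 635]);
translate([45, 590, 0]) cube([64, 64, 635]);
translate([971, 590, 0]) cube([64, 64, 635]);
translate([354, 136, 684]) {
  cube([372, 427, 20]);
  translate([0, 0, 20]) cube([372, 20, 144]);
  translate([0, 407, 20]) cube([372, 20, 144]);
  translate([0, 20, 20]) cube([20, 387, 144]);
  translate([352, 20, 20]) cube([20, 387, 144]);
}
translate([369, 155, 848]) {
  cube([342, 389, 8]);
  translate([0, 0, 8]) cube([342, 8, 341]);
  translate([0, 381, 8]) cube([342, 8, 341]);
  translate([0, 8, 8]) cube([8, 373, 341]);
  translate([334, 8, 8]) cube([8, 373, 341]);
}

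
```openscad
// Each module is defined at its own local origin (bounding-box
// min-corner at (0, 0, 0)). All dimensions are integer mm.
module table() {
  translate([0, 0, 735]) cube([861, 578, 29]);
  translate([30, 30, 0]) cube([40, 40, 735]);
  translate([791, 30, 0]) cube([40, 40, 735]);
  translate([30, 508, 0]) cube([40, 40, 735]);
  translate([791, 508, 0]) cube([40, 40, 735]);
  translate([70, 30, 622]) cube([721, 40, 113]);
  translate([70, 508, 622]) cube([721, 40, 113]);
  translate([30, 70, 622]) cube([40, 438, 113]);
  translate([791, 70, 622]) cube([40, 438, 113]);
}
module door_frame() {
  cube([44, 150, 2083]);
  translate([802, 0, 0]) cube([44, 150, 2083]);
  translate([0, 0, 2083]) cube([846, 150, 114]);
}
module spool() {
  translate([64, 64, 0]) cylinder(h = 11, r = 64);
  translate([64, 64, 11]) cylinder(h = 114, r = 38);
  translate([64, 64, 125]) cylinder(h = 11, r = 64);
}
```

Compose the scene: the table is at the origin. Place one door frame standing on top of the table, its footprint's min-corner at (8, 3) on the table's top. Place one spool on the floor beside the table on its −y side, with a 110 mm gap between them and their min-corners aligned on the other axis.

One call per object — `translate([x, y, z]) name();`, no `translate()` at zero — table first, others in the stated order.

table();
translate([8, 3, 764]) door_frame();
translate([0, -238, 0]) spool();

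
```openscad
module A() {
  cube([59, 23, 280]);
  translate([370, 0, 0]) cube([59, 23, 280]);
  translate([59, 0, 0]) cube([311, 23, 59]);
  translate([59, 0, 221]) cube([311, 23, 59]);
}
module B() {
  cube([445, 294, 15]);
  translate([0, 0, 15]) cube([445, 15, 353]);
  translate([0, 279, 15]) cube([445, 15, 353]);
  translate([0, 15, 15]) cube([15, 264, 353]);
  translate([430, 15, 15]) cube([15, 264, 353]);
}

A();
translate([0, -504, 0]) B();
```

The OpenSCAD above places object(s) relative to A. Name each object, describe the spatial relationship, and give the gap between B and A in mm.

The open box's nearest face is 210 mm from the picture frame's −y face.

A is a picture frame. B is an open box. The open box is on the floor beside the picture frame on its −y side. The gap between the open box and the picture frame is 210 mm.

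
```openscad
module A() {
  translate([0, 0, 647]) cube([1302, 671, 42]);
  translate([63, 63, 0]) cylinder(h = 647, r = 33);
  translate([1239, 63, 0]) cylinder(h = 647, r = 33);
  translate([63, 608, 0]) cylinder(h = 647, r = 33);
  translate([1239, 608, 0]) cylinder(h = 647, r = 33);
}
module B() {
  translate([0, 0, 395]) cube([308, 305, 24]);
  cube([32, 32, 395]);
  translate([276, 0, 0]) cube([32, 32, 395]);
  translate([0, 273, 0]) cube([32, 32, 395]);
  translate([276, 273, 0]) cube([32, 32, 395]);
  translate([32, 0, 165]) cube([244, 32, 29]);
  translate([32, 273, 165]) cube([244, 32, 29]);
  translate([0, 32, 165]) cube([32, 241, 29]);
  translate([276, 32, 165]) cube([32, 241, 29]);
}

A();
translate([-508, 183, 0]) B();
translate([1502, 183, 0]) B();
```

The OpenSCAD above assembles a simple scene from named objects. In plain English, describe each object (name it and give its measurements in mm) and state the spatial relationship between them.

A is a table with a 1302×671 mm rectangular top, 42 mm thick, top surface at z = 689 mm, supported by four round legs of 66 mm diameter, each leg's bounding box inset 30 mm from the nearest pair of top edges, running from the floor.

B is a simple wooden stool: a rectangular seat 308 mm (x) by 305 mm (y), 24 mm thick, top face at z = 419 mm, on four square legs, each 32×32 mm in cross-section. The legs rest on z = 0, each flush with a corner of the seat. Four stretchers, 32 mm wide and 29 mm tall, connect adjacent legs with their undersides at z = 165 mm, each running between the inner faces of the legs it joins and aligned with the legs' outer faces on the other axis.

Two stools sit around the table at the −x, +x sides.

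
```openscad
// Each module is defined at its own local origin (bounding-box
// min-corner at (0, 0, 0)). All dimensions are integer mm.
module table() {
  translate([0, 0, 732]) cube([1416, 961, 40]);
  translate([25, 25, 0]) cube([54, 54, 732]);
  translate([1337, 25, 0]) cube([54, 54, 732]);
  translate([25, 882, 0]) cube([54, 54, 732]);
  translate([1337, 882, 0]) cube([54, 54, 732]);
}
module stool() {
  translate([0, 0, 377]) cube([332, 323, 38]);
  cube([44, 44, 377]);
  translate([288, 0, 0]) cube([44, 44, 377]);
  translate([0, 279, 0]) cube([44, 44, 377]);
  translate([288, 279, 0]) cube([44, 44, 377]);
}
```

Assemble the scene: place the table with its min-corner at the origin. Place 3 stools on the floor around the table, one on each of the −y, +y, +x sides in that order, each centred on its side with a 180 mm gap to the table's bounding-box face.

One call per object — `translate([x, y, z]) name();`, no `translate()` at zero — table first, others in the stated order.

table();
translate([542, -503, 0]) stool();
translate([542, 1141, 0]) stool();
translate([1596, 319, 0]) stool();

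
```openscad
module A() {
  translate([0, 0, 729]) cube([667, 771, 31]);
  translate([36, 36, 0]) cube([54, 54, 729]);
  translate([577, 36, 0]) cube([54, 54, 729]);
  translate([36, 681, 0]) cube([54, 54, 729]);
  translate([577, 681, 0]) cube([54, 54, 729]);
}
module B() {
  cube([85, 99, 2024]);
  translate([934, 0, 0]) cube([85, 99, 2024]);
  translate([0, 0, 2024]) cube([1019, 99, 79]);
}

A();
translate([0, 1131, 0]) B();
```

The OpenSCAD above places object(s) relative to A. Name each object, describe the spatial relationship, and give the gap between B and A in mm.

A is a table. B is a door frame. The door frame is on the floor beside the table on its +y side. The gap between the door frame and the table is 360 mm.

The door frame's nearest face is 360 mm from the table's +y face.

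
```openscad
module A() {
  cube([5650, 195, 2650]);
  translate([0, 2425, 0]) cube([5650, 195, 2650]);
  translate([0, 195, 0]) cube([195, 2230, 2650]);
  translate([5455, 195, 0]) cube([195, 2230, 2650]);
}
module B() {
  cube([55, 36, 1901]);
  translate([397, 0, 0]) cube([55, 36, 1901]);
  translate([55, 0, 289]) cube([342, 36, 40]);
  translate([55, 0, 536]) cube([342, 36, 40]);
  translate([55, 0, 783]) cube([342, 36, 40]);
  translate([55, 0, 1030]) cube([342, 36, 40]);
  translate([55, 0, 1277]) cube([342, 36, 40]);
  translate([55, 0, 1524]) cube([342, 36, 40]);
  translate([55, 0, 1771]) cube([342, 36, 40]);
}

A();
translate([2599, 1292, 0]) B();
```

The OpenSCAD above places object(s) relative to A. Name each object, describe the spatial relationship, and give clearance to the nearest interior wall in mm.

Clearances: x = 2404, y = 1097; minimum 1097 mm.

A is a house frame. B is a ladder. The ladder sits inside the house frame, centred. The clearance to the nearest interior wall is 1097 mm.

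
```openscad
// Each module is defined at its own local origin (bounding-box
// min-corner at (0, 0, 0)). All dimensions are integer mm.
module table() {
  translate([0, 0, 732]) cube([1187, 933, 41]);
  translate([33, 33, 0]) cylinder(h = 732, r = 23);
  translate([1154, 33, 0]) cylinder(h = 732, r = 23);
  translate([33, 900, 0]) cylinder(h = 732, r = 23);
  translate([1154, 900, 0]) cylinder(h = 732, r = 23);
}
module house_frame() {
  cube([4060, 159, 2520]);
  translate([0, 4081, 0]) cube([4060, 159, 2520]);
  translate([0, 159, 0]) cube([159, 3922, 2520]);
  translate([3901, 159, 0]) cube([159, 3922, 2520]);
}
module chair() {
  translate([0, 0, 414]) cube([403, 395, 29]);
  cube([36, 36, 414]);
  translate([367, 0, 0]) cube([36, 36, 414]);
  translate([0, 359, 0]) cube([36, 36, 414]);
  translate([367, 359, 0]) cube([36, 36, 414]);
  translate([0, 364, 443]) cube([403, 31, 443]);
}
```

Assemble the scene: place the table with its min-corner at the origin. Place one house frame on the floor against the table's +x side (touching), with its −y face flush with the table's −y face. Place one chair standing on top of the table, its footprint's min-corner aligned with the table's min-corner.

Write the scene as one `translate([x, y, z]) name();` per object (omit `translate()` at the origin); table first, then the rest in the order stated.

table();
translate([1187, 0, 0]) house_frame();
translate([0, 0, 773]) chair();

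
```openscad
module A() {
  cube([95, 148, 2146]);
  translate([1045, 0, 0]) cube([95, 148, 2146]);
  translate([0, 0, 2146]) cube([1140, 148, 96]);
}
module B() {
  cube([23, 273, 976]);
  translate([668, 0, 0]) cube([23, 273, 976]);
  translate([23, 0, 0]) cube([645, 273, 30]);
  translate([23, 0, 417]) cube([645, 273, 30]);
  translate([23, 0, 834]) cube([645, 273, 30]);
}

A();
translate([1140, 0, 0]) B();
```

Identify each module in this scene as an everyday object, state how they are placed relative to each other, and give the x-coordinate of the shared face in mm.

A is a door frame. B is a bookshelf. The bookshelf is against the door frame's +x side, with their −y faces flush. The x-coordinate of the shared face is 1140 mm.

The door frame's +x face and the bookshelf's −x face are both at x = 1140 mm.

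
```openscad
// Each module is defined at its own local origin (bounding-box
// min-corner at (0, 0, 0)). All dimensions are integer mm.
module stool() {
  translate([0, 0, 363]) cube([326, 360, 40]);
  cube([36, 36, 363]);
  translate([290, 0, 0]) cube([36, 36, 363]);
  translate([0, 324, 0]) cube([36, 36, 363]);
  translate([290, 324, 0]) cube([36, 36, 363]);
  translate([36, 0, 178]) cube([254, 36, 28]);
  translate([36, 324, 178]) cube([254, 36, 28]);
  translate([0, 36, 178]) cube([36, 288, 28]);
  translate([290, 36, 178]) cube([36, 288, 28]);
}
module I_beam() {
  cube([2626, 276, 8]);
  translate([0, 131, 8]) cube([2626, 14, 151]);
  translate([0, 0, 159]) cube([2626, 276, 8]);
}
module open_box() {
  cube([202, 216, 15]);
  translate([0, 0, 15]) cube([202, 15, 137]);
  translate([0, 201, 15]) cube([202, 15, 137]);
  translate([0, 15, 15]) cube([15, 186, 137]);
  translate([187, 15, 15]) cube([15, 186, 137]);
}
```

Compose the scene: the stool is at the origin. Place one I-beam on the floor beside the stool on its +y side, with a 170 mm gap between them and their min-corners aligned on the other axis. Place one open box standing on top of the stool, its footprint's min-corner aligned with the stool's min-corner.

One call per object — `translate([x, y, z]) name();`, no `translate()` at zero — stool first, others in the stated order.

stool();
translate([0, 530, 0]) I_beam();
translate([0, 0, 403]) open_box();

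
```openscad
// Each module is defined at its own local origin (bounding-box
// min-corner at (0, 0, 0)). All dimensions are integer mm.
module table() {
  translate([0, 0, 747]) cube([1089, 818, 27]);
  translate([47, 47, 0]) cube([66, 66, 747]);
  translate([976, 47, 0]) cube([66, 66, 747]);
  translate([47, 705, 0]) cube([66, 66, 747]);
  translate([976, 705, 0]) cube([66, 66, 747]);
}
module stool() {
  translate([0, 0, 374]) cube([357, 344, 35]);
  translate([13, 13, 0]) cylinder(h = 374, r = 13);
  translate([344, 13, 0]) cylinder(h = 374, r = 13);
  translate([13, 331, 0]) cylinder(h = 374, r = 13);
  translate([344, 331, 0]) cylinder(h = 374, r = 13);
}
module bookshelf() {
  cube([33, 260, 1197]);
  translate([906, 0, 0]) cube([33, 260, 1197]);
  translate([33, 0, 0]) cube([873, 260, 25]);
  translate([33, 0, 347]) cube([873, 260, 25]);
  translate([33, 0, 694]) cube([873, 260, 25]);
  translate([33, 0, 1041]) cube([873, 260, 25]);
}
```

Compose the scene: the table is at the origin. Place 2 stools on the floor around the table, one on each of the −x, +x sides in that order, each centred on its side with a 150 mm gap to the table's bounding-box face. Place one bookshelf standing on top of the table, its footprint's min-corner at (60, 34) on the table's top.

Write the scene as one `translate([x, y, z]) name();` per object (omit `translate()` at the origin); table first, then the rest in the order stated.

table();
translate([-507, 237, 0]) stool();
translate([1239, 237, 0]) stool();
translate([60, 34, 774]) bookshelf();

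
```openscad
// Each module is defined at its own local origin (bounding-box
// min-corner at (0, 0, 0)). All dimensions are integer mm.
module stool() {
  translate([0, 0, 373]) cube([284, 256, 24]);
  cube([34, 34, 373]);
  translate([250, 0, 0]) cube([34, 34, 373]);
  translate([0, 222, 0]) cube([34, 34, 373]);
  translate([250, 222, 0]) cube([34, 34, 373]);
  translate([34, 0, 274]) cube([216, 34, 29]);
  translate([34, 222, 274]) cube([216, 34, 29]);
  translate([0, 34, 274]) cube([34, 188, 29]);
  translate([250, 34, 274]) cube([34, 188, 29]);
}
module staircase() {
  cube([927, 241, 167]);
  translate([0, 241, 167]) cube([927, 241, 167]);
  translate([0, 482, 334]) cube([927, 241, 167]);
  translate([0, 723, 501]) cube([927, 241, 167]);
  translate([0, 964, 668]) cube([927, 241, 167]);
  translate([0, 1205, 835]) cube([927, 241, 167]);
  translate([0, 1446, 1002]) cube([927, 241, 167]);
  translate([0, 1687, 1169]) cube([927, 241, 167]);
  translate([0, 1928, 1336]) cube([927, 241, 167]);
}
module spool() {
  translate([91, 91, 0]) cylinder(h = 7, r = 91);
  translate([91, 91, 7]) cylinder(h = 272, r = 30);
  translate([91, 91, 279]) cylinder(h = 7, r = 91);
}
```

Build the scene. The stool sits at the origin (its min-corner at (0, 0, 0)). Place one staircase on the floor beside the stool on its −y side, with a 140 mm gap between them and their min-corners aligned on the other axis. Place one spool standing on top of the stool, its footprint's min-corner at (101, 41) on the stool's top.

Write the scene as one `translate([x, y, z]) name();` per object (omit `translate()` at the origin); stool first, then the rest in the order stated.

stool();
translate([0, -2309, 0]) staircase();
translate([101, 41, 397]) spool();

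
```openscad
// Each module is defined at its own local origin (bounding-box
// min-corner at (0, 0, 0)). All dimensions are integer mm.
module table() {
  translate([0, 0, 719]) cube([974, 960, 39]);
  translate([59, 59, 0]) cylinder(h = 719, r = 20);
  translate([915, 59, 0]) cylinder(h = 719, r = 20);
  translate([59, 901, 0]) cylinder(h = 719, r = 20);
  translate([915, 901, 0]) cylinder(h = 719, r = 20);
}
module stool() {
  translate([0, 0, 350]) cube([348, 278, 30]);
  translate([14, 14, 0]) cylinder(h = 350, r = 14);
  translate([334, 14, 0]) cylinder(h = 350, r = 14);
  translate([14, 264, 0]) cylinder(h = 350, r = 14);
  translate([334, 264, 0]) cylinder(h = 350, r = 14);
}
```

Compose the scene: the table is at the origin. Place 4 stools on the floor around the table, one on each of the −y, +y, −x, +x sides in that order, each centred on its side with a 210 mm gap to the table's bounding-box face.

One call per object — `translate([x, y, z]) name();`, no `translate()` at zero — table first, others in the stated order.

table();
translate([313, -488, 0]) stool();
translate([313, 1170, 0]) stool();
translate([-558, 341, 0]) stool();
translate([1184, 341, 0]) stool();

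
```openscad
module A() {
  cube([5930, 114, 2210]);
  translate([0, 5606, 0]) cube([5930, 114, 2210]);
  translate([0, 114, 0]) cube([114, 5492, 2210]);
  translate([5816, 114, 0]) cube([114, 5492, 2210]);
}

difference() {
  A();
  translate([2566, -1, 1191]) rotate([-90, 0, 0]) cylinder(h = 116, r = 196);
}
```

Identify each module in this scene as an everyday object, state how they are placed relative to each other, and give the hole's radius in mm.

The subtracted cylinder has r = 196 mm.

A is a house frame. The house frame has a circular hole through its front wall. The hole's radius is 196 mm.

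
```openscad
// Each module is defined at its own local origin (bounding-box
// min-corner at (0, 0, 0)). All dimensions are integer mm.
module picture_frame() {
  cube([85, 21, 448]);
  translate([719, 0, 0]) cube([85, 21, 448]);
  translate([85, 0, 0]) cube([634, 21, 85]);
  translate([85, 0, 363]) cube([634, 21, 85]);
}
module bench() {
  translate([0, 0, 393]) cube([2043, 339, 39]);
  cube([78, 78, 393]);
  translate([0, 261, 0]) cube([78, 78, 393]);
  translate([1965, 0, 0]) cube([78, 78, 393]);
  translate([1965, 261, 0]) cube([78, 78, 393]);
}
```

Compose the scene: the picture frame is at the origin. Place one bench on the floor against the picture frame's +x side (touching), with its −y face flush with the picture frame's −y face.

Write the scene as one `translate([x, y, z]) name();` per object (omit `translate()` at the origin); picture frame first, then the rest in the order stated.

picture_frame();
translate([804, 0, 0]) bench();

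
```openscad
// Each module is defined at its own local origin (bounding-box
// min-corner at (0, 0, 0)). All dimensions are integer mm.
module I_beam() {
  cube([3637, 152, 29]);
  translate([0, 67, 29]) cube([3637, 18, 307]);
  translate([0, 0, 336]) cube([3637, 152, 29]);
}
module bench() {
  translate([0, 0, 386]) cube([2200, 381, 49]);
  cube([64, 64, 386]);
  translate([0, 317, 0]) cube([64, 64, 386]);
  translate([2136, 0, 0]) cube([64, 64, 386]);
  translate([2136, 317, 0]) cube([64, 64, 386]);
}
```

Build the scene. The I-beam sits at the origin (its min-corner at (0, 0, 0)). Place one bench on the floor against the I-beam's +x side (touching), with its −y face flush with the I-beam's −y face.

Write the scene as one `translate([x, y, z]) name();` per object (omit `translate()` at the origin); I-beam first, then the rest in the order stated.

I_beam();
translate([3637, 0, 0]) bench();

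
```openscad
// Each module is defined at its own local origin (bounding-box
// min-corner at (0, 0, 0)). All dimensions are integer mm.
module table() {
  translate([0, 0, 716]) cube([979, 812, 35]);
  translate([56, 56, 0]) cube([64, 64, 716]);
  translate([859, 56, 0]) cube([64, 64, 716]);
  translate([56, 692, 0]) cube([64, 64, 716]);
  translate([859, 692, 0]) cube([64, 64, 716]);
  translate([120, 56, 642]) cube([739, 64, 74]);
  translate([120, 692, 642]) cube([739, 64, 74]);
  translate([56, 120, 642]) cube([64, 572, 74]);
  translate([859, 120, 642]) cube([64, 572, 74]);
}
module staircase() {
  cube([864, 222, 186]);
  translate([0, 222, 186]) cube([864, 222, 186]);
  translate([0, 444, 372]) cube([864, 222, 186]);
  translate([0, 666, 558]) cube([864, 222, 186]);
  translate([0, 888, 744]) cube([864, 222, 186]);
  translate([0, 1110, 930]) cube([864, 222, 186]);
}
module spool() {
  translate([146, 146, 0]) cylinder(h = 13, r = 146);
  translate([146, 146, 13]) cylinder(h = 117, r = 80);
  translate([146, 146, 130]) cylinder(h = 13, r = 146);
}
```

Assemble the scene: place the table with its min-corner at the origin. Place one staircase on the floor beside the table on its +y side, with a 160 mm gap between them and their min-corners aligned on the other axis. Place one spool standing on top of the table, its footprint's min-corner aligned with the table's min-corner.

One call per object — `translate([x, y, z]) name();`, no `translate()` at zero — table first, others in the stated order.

table();
translate([0, 972, 0]) staircase();
translate([0, 0, 751]) spool();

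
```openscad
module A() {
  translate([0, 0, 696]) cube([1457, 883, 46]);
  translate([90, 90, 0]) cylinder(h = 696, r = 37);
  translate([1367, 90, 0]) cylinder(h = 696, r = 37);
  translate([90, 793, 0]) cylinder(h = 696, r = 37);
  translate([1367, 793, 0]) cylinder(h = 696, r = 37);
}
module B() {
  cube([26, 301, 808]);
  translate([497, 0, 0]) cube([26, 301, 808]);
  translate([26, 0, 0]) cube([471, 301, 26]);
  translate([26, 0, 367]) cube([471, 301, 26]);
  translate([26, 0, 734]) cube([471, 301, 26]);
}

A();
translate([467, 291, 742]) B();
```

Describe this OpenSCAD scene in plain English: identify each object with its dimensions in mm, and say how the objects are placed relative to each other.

A is a table with a 1457×883 mm rectangular top, 46 mm thick, top surface at z = 742 mm, supported by four round legs of 74 mm diameter, each leg's bounding box inset 53 mm from the nearest pair of top edges, running from the floor.

B is an open bookshelf. Two side panels, each 26 mm thick, 301 mm deep and 808 mm tall, stand 523 mm apart (outside-to-outside). Between them sit 3 shelves, each 26 mm thick and 301 mm deep, spanning the full gap between the sides. The bottom shelf rests on the floor (its underside at z = 0) and the clear gap between one shelf's top and the next shelf's underside is 341 mm.

The bookshelf is on top of the table, centred.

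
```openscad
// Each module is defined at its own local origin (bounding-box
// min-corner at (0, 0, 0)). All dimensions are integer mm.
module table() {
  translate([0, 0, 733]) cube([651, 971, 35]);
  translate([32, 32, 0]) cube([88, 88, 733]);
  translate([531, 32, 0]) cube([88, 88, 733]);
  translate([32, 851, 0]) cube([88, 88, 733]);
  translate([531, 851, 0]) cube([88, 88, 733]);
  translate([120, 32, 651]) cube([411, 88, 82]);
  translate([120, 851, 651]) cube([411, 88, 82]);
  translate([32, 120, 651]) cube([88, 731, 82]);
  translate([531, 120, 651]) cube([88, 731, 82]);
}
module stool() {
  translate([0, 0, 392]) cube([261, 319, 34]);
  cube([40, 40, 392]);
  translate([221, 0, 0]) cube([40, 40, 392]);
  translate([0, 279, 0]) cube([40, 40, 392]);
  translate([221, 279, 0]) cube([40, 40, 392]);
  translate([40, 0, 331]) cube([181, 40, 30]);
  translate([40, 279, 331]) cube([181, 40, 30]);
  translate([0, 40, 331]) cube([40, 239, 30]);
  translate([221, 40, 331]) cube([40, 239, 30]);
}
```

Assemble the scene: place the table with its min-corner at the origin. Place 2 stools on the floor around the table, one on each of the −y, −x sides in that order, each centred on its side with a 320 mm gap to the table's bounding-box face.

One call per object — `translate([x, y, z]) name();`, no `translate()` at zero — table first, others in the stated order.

table();
translate([195, -639, 0]) stool();
translate([-581, 326, 0]) stool();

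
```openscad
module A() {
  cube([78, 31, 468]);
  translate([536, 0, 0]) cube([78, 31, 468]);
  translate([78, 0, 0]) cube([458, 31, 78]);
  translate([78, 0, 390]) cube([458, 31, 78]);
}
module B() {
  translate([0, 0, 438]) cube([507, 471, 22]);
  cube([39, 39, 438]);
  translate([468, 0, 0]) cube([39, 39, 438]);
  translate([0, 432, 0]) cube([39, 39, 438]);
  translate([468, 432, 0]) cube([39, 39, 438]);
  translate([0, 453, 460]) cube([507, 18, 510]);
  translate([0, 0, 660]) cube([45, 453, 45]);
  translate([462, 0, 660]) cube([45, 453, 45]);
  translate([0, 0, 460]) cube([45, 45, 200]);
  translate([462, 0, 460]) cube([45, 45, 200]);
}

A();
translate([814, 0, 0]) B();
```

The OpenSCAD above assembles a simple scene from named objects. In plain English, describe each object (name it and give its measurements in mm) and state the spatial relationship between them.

A is a picture frame with a 458×312 mm rectangular opening (x by z) and a uniform 78 mm border on every side. Frame depth is 31 mm along y. It is built from two vertical stiles running the full outside height and two horizontal rails spanning the gap between the stiles.

B is a chair. The seat is a 507×471×22 mm slab with its top at z = 460 mm, on four 39×39 mm corner legs (flush with the seat edges, standing on z = 0). A flat backrest 18 mm thick, 510 mm tall, spans the full seat width and rises from the seat top along its +y edge, rear face flush with the rear of the seat. Two armrests of 45×45 mm section run along each side from the seat's front edge to the front of the backrest, top faces 245 mm above the seat top and outer faces flush with the seat's x-edges; a 45×45 mm post under the front of each armrest stands on the seat at the front corner.

The chair is on the floor beside the picture frame on its +x side.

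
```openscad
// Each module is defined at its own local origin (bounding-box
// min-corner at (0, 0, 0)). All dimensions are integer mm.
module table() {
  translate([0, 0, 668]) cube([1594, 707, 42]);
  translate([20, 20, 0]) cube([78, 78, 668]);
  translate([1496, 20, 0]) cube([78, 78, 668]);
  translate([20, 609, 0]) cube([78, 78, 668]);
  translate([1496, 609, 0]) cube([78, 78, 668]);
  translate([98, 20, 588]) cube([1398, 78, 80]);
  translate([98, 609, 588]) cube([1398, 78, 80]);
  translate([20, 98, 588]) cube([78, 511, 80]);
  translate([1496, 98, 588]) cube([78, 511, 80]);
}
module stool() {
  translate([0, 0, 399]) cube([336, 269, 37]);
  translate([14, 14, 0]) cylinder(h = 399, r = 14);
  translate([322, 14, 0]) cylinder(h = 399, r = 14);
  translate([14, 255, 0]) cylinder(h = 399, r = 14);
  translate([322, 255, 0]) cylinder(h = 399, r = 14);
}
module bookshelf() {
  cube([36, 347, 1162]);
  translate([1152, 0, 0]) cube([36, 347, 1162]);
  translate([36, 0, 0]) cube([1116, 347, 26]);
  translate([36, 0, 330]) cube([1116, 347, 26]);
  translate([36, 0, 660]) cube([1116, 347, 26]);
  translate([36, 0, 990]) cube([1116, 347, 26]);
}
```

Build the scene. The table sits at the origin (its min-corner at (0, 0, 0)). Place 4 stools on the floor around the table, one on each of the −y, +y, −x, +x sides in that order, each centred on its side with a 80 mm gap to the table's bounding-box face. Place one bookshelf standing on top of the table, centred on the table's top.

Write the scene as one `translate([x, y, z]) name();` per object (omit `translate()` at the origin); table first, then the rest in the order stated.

table();
translate([629, -349, 0]) stool();
translate([629, 787, 0]) stool();
translate([-416, 219, 0]) stool();
translate([1674, 219, 0]) stool();
translate([203, 180, 710]) bookshelf();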